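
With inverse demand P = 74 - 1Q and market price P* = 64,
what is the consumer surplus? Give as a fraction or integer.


Maximum willingness to pay (at Q=0): P_max = 74
Quantity demanded at P* = 64:
Q* = (74 - 64)/1 = 10
CS = (1/2) * Q* * (P_max - P*)
CS = (1/2) * 10 * (74 - 64)
CS = (1/2) * 10 * 10 = 50

50


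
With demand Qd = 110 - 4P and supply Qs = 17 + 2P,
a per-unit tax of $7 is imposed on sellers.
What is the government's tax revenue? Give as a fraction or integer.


With tax on sellers, new supply: Qs' = 17 + 2(P - 7)
= 3 + 2P
New equilibrium quantity:
Q_new = 116/3
Tax revenue = tax * Q_new = 7 * 116/3 = 812/3

812/3


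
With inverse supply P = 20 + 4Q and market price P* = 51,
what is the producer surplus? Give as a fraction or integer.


Minimum supply price (at Q=0): P_min = 20
Quantity supplied at P* = 51:
Q* = (51 - 20)/4 = 31/4
PS = (1/2) * Q* * (P* - P_min)
PS = (1/2) * 31/4 * (51 - 20)
PS = (1/2) * 31/4 * 31 = 961/8

961/8


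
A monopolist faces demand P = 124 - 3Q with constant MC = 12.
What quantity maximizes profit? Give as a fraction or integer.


TR = P*Q = (124 - 3Q)Q = 124Q - 3Q^2
MR = dTR/dQ = 124 - 6Q
Set MR = MC:
124 - 6Q = 12
112 = 6Q
Q* = 112/6 = 56/3

56/3


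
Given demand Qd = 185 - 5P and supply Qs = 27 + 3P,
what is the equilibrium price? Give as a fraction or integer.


At equilibrium, Qd = Qs.
185 - 5P = 27 + 3P
185 - 27 = 5P + 3P
158 = 8P
P* = 158/8 = 79/4

79/4


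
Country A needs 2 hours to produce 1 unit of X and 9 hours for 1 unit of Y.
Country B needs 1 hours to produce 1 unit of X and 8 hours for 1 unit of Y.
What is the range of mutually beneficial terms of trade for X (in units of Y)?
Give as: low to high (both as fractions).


Opportunity cost of X for Country A = hours_X / hours_Y = 2/9 = 2/9 units of Y
Opportunity cost of X for Country B = hours_X / hours_Y = 1/8 = 1/8 units of Y
Terms of trade must be between the two opportunity costs.
Range: 1/8 to 2/9

1/8 to 2/9


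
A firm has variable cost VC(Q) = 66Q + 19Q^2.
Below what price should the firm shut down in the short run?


AVC(Q) = VC(Q)/Q = 66 + 19Q
AVC is increasing in Q, so minimum AVC is at Q -> 0+.
Min AVC = 66
The firm should shut down if P < 66.

66


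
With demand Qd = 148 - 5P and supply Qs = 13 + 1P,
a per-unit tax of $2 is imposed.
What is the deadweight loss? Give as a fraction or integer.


Pre-tax equilibrium quantity: Q* = 71/2
Post-tax equilibrium quantity: Q_tax = 203/6
Reduction in quantity: Q* - Q_tax = 5/3
DWL = (1/2) * tax * (Q* - Q_tax)
DWL = (1/2) * 2 * 5/3 = 5/3

5/3


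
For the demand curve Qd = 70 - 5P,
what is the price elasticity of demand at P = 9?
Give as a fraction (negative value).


dQ/dP = -5
At P = 9: Q = 70 - 5*9 = 25
E = (dQ/dP)(P/Q) = (-5)(9/25) = -9/5

-9/5


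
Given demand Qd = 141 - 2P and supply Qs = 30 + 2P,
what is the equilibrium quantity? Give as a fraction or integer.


First find equilibrium price:
141 - 2P = 30 + 2P
P* = 111/4 = 111/4
Then substitute into demand:
Q* = 141 - 2 * 111/4 = 171/2

171/2


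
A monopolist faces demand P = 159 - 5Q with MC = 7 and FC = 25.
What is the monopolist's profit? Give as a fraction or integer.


MR = MC: 159 - 10Q = 7
Q* = 76/5
P* = 159 - 5*76/5 = 83
Profit = (P* - MC)*Q* - FC
= (83 - 7)*76/5 - 25
= 76*76/5 - 25
= 5776/5 - 25 = 5651/5

5651/5


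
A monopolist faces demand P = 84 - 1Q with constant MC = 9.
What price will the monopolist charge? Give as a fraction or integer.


MR = 84 - 2Q
Set MR = MC: 84 - 2Q = 9
Q* = 75/2
Substitute into demand:
P* = 84 - 1*75/2 = 93/2

93/2


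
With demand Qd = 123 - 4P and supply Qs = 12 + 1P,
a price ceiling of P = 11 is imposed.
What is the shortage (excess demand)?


At P = 11:
Qd = 123 - 4*11 = 79
Qs = 12 + 1*11 = 23
Shortage = Qd - Qs = 79 - 23 = 56

56


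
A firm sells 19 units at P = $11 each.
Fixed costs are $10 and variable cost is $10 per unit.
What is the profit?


Total Revenue = P * Q = 11 * 19 = $209
Total Cost = FC + VC*Q = 10 + 10*19 = $200
Profit = TR - TC = 209 - 200 = $9

$9


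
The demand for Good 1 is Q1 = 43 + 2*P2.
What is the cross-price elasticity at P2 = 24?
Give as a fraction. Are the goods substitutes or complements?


dQ1/dP2 = 2
At P2 = 24: Q1 = 43 + 2*24 = 91
Exy = (dQ1/dP2)(P2/Q1) = 2 * 24 / 91 = 48/91
Since Exy > 0, the goods are substitutes.

48/91 (substitutes)


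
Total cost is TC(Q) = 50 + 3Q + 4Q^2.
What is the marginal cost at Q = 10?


MC = dTC/dQ = 3 + 2*4*Q
At Q = 10:
MC = 3 + 8*10
MC = 3 + 80 = 83

83


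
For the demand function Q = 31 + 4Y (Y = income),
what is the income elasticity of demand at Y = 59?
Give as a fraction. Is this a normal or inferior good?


dQ/dY = 4
At Y = 59: Q = 31 + 4*59 = 267
Ey = (dQ/dY)(Y/Q) = 4 * 59 / 267 = 236/267
Since Ey > 0, this is a normal good.

236/267 (normal good)


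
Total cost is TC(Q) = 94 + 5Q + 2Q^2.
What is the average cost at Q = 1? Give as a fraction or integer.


TC(1) = 94 + 5*1 + 2*1^2
TC(1) = 94 + 5 + 2 = 101
AC = TC/Q = 101/1 = 101

101


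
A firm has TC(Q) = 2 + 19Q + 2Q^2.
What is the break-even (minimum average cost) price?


AC(Q) = 2/Q + 19 + 2Q
To minimize: dAC/dQ = -2/Q^2 + 2 = 0
Q^2 = 2/2 = 1
Q* = 1
Min AC = 2/1 + 19 + 2*1
Min AC = 2 + 19 + 2 = 23

23


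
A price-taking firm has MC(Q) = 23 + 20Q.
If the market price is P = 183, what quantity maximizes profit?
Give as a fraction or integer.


In perfect competition, profit is maximized where P = MC.
183 = 23 + 20Q
160 = 20Q
Q* = 160/20 = 8

8


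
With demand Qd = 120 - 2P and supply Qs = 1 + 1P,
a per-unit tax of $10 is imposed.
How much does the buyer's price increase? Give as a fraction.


With a per-unit tax, the buyer's price increase depends on relative slopes.
Supply slope: d = 1, Demand slope: b = 2
Buyer's price increase = d * tax / (b + d)
= 1 * 10 / (2 + 1)
= 10 / 3 = 10/3

10/3


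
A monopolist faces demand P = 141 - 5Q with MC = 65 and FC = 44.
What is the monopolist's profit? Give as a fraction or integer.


MR = MC: 141 - 10Q = 65
Q* = 38/5
P* = 141 - 5*38/5 = 103
Profit = (P* - MC)*Q* - FC
= (103 - 65)*38/5 - 44
= 38*38/5 - 44
= 1444/5 - 44 = 1224/5

1224/5


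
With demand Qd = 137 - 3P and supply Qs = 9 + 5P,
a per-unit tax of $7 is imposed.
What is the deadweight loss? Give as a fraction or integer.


Pre-tax equilibrium quantity: Q* = 89
Post-tax equilibrium quantity: Q_tax = 607/8
Reduction in quantity: Q* - Q_tax = 105/8
DWL = (1/2) * tax * (Q* - Q_tax)
DWL = (1/2) * 7 * 105/8 = 735/16

735/16


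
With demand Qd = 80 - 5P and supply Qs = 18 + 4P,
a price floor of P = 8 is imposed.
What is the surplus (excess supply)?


At P = 8:
Qd = 80 - 5*8 = 40
Qs = 18 + 4*8 = 50
Surplus = Qs - Qd = 50 - 40 = 10

10


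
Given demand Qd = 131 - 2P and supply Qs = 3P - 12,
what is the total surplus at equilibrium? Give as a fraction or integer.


Find equilibrium: 131 - 2P = 3P - 12
131 + 12 = 5P
P* = 143/5 = 143/5
Q* = 3*143/5 - 12 = 369/5
Inverse demand: P = 131/2 - Q/2, so P_max = 131/2
Inverse supply: P = 4 + Q/3, so P_min = 4
CS = (1/2) * 369/5 * (131/2 - 143/5) = 136161/100
PS = (1/2) * 369/5 * (143/5 - 4) = 45387/50
TS = CS + PS = 136161/100 + 45387/50 = 45387/20

45387/20


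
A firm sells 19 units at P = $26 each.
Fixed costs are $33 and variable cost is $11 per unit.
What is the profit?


Total Revenue = P * Q = 26 * 19 = $494
Total Cost = FC + VC*Q = 33 + 11*19 = $242
Profit = TR - TC = 494 - 242 = $252

$252


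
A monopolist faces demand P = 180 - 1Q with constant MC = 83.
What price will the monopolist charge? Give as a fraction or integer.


MR = 180 - 2Q
Set MR = MC: 180 - 2Q = 83
Q* = 97/2
Substitute into demand:
P* = 180 - 1*97/2 = 263/2

263/2


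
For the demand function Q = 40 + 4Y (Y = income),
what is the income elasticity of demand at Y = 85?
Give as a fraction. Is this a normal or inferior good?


dQ/dY = 4
At Y = 85: Q = 40 + 4*85 = 380
Ey = (dQ/dY)(Y/Q) = 4 * 85 / 380 = 17/19
Since Ey > 0, this is a normal good.

17/19 (normal good)


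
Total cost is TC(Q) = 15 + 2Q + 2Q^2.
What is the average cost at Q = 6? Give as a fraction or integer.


TC(6) = 15 + 2*6 + 2*6^2
TC(6) = 15 + 12 + 72 = 99
AC = TC/Q = 99/6 = 33/2

33/2


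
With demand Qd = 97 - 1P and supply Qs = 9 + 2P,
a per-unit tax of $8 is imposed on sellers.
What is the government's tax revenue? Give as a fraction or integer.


With tax on sellers, new supply: Qs' = 9 + 2(P - 8)
= 2P - 7
New equilibrium quantity:
Q_new = 187/3
Tax revenue = tax * Q_new = 8 * 187/3 = 1496/3

1496/3


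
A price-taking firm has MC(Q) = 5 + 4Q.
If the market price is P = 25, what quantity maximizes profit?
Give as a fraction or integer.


In perfect competition, profit is maximized where P = MC.
25 = 5 + 4Q
20 = 4Q
Q* = 20/4 = 5

5


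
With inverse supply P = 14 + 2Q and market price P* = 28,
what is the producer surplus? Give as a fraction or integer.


Minimum supply price (at Q=0): P_min = 14
Quantity supplied at P* = 28:
Q* = (28 - 14)/2 = 7
PS = (1/2) * Q* * (P* - P_min)
PS = (1/2) * 7 * (28 - 14)
PS = (1/2) * 7 * 14 = 49

49


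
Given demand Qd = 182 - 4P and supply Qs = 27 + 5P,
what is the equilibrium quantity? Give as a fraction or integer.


First find equilibrium price:
182 - 4P = 27 + 5P
P* = 155/9 = 155/9
Then substitute into demand:
Q* = 182 - 4 * 155/9 = 1018/9

1018/9


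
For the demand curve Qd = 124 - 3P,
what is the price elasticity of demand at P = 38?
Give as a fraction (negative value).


dQ/dP = -3
At P = 38: Q = 124 - 3*38 = 10
E = (dQ/dP)(P/Q) = (-3)(38/10) = -57/5

-57/5


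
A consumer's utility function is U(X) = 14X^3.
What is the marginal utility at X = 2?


MU = dU/dX = 14*3*X^(3-1)
MU = 42*X^2
At X = 2:
MU = 42 * 2^2
MU = 42 * 4 = 168

168


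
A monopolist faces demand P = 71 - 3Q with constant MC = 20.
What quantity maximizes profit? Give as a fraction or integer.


TR = P*Q = (71 - 3Q)Q = 71Q - 3Q^2
MR = dTR/dQ = 71 - 6Q
Set MR = MC:
71 - 6Q = 20
51 = 6Q
Q* = 51/6 = 17/2

17/2


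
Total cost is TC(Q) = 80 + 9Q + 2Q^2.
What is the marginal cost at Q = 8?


MC = dTC/dQ = 9 + 2*2*Q
At Q = 8:
MC = 9 + 4*8
MC = 9 + 32 = 41

41


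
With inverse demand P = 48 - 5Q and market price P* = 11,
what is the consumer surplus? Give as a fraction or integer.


Maximum willingness to pay (at Q=0): P_max = 48
Quantity demanded at P* = 11:
Q* = (48 - 11)/5 = 37/5
CS = (1/2) * Q* * (P_max - P*)
CS = (1/2) * 37/5 * (48 - 11)
CS = (1/2) * 37/5 * 37 = 1369/10

1369/10


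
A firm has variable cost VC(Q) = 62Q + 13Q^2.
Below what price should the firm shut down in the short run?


AVC(Q) = VC(Q)/Q = 62 + 13Q
AVC is increasing in Q, so minimum AVC is at Q -> 0+.
Min AVC = 62
The firm should shut down if P < 62.

62


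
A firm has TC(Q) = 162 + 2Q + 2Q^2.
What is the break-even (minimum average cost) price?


AC(Q) = 162/Q + 2 + 2Q
To minimize: dAC/dQ = -162/Q^2 + 2 = 0
Q^2 = 162/2 = 81
Q* = 9
Min AC = 162/9 + 2 + 2*9
Min AC = 18 + 2 + 18 = 38

38


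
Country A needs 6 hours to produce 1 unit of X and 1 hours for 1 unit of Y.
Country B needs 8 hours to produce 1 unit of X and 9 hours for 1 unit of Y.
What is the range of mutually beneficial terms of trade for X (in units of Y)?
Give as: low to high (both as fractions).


Opportunity cost of X for Country A = hours_X / hours_Y = 6/1 = 6 units of Y
Opportunity cost of X for Country B = hours_X / hours_Y = 8/9 = 8/9 units of Y
Terms of trade must be between the two opportunity costs.
Range: 8/9 to 6

8/9 to 6


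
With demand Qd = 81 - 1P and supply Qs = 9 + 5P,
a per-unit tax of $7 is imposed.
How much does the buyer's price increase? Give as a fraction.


With a per-unit tax, the buyer's price increase depends on relative slopes.
Supply slope: d = 5, Demand slope: b = 1
Buyer's price increase = d * tax / (b + d)
= 5 * 7 / (1 + 5)
= 35 / 6 = 35/6

35/6


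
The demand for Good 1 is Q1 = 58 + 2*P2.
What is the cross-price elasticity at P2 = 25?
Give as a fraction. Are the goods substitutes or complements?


dQ1/dP2 = 2
At P2 = 25: Q1 = 58 + 2*25 = 108
Exy = (dQ1/dP2)(P2/Q1) = 2 * 25 / 108 = 25/54
Since Exy > 0, the goods are substitutes.

25/54 (substitutes)


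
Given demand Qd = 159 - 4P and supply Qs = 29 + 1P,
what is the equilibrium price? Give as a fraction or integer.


At equilibrium, Qd = Qs.
159 - 4P = 29 + 1P
159 - 29 = 4P + 1P
130 = 5P
P* = 130/5 = 26

26


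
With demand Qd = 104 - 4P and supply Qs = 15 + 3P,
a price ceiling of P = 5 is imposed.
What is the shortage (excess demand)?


At P = 5:
Qd = 104 - 4*5 = 84
Qs = 15 + 3*5 = 30
Shortage = Qd - Qs = 84 - 30 = 54

54


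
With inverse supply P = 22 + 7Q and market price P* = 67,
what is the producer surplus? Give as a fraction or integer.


Minimum supply price (at Q=0): P_min = 22
Quantity supplied at P* = 67:
Q* = (67 - 22)/7 = 45/7
PS = (1/2) * Q* * (P* - P_min)
PS = (1/2) * 45/7 * (67 - 22)
PS = (1/2) * 45/7 * 45 = 2025/14

2025/14


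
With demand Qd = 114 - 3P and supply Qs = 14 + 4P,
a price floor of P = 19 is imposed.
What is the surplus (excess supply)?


At P = 19:
Qd = 114 - 3*19 = 57
Qs = 14 + 4*19 = 90
Surplus = Qs - Qd = 90 - 57 = 33

33


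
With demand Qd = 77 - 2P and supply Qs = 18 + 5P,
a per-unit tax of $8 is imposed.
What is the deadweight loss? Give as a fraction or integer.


Pre-tax equilibrium quantity: Q* = 421/7
Post-tax equilibrium quantity: Q_tax = 341/7
Reduction in quantity: Q* - Q_tax = 80/7
DWL = (1/2) * tax * (Q* - Q_tax)
DWL = (1/2) * 8 * 80/7 = 320/7

320/7


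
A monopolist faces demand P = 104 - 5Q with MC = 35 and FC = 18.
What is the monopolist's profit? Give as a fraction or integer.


MR = MC: 104 - 10Q = 35
Q* = 69/10
P* = 104 - 5*69/10 = 139/2
Profit = (P* - MC)*Q* - FC
= (139/2 - 35)*69/10 - 18
= 69/2*69/10 - 18
= 4761/20 - 18 = 4401/20

4401/20


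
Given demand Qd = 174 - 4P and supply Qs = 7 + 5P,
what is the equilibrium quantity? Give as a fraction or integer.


First find equilibrium price:
174 - 4P = 7 + 5P
P* = 167/9 = 167/9
Then substitute into demand:
Q* = 174 - 4 * 167/9 = 898/9

898/9


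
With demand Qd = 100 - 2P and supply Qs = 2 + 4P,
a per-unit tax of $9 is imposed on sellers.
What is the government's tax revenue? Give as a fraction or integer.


With tax on sellers, new supply: Qs' = 2 + 4(P - 9)
= 4P - 34
New equilibrium quantity:
Q_new = 166/3
Tax revenue = tax * Q_new = 9 * 166/3 = 498

498


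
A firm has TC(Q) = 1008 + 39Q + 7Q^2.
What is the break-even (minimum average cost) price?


AC(Q) = 1008/Q + 39 + 7Q
To minimize: dAC/dQ = -1008/Q^2 + 7 = 0
Q^2 = 1008/7 = 144
Q* = 12
Min AC = 1008/12 + 39 + 7*12
Min AC = 84 + 39 + 84 = 207

207


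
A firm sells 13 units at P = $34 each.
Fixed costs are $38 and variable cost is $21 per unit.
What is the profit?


Total Revenue = P * Q = 34 * 13 = $442
Total Cost = FC + VC*Q = 38 + 21*13 = $311
Profit = TR - TC = 442 - 311 = $131

$131


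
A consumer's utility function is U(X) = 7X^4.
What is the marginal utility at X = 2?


MU = dU/dX = 7*4*X^(4-1)
MU = 28*X^3
At X = 2:
MU = 28 * 2^3
MU = 28 * 8 = 224

224


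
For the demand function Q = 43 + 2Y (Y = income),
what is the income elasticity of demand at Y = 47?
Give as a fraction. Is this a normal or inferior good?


dQ/dY = 2
At Y = 47: Q = 43 + 2*47 = 137
Ey = (dQ/dY)(Y/Q) = 2 * 47 / 137 = 94/137
Since Ey > 0, this is a normal good.

94/137 (normal good)


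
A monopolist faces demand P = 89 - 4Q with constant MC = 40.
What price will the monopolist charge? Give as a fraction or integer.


MR = 89 - 8Q
Set MR = MC: 89 - 8Q = 40
Q* = 49/8
Substitute into demand:
P* = 89 - 4*49/8 = 129/2

129/2


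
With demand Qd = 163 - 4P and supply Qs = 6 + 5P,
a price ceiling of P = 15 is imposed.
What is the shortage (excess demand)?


At P = 15:
Qd = 163 - 4*15 = 103
Qs = 6 + 5*15 = 81
Shortage = Qd - Qs = 103 - 81 = 22

22


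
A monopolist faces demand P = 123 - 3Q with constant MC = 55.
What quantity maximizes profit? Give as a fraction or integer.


TR = P*Q = (123 - 3Q)Q = 123Q - 3Q^2
MR = dTR/dQ = 123 - 6Q
Set MR = MC:
123 - 6Q = 55
68 = 6Q
Q* = 68/6 = 34/3

34/3


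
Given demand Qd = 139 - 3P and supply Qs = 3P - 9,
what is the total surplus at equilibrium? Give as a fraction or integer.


Find equilibrium: 139 - 3P = 3P - 9
139 + 9 = 6P
P* = 148/6 = 74/3
Q* = 3*74/3 - 9 = 65
Inverse demand: P = 139/3 - Q/3, so P_max = 139/3
Inverse supply: P = 3 + Q/3, so P_min = 3
CS = (1/2) * 65 * (139/3 - 74/3) = 4225/6
PS = (1/2) * 65 * (74/3 - 3) = 4225/6
TS = CS + PS = 4225/6 + 4225/6 = 4225/3

4225/3


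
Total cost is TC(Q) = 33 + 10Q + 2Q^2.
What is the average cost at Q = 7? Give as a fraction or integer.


TC(7) = 33 + 10*7 + 2*7^2
TC(7) = 33 + 70 + 98 = 201
AC = TC/Q = 201/7 = 201/7

201/7


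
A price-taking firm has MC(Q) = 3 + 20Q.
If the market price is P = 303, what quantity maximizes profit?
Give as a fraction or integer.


In perfect competition, profit is maximized where P = MC.
303 = 3 + 20Q
300 = 20Q
Q* = 300/20 = 15

15


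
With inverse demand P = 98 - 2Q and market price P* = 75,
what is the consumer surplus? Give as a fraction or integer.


Maximum willingness to pay (at Q=0): P_max = 98
Quantity demanded at P* = 75:
Q* = (98 - 75)/2 = 23/2
CS = (1/2) * Q* * (P_max - P*)
CS = (1/2) * 23/2 * (98 - 75)
CS = (1/2) * 23/2 * 23 = 529/4

529/4


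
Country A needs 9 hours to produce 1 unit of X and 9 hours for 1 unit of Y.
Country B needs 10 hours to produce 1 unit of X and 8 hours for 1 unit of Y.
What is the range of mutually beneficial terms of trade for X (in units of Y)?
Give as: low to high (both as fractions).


Opportunity cost of X for Country A = hours_X / hours_Y = 9/9 = 1 units of Y
Opportunity cost of X for Country B = hours_X / hours_Y = 10/8 = 5/4 units of Y
Terms of trade must be between the two opportunity costs.
Range: 1 to 5/4

1 to 5/4


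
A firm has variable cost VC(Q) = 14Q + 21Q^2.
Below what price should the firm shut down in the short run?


AVC(Q) = VC(Q)/Q = 14 + 21Q
AVC is increasing in Q, so minimum AVC is at Q -> 0+.
Min AVC = 14
The firm should shut down if P < 14.

14


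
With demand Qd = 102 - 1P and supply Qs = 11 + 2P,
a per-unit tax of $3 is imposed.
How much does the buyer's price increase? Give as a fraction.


With a per-unit tax, the buyer's price increase depends on relative slopes.
Supply slope: d = 2, Demand slope: b = 1
Buyer's price increase = d * tax / (b + d)
= 2 * 3 / (1 + 2)
= 6 / 3 = 2

2


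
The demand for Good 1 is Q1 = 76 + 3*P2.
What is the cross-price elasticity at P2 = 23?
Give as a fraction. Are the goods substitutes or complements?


dQ1/dP2 = 3
At P2 = 23: Q1 = 76 + 3*23 = 145
Exy = (dQ1/dP2)(P2/Q1) = 3 * 23 / 145 = 69/145
Since Exy > 0, the goods are substitutes.

69/145 (substitutes)


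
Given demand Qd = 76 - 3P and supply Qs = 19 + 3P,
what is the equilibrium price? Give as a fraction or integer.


At equilibrium, Qd = Qs.
76 - 3P = 19 + 3P
76 - 19 = 3P + 3P
57 = 6P
P* = 57/6 = 19/2

19/2


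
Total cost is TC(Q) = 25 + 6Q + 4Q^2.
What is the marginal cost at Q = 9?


MC = dTC/dQ = 6 + 2*4*Q
At Q = 9:
MC = 6 + 8*9
MC = 6 + 72 = 78

78


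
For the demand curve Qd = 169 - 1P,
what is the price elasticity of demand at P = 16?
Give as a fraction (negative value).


dQ/dP = -1
At P = 16: Q = 169 - 1*16 = 153
E = (dQ/dP)(P/Q) = (-1)(16/153) = -16/153

-16/153


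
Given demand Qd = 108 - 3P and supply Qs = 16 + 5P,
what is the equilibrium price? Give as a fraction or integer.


At equilibrium, Qd = Qs.
108 - 3P = 16 + 5P
108 - 16 = 3P + 5P
92 = 8P
P* = 92/8 = 23/2

23/2


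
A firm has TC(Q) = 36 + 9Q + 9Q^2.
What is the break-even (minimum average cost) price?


AC(Q) = 36/Q + 9 + 9Q
To minimize: dAC/dQ = -36/Q^2 + 9 = 0
Q^2 = 36/9 = 4
Q* = 2
Min AC = 36/2 + 9 + 9*2
Min AC = 18 + 9 + 18 = 45

45


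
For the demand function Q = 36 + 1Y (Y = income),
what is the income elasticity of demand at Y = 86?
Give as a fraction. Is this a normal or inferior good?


dQ/dY = 1
At Y = 86: Q = 36 + 1*86 = 122
Ey = (dQ/dY)(Y/Q) = 1 * 86 / 122 = 43/61
Since Ey > 0, this is a normal good.

43/61 (normal good)


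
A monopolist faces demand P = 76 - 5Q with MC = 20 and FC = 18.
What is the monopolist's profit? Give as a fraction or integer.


MR = MC: 76 - 10Q = 20
Q* = 28/5
P* = 76 - 5*28/5 = 48
Profit = (P* - MC)*Q* - FC
= (48 - 20)*28/5 - 18
= 28*28/5 - 18
= 784/5 - 18 = 694/5

694/5


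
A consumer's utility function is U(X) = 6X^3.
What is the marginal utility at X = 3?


MU = dU/dX = 6*3*X^(3-1)
MU = 18*X^2
At X = 3:
MU = 18 * 3^2
MU = 18 * 9 = 162

162


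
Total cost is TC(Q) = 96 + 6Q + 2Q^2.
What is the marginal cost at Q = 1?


MC = dTC/dQ = 6 + 2*2*Q
At Q = 1:
MC = 6 + 4*1
MC = 6 + 4 = 10

10


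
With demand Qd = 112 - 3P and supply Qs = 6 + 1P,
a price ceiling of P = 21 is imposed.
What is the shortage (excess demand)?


At P = 21:
Qd = 112 - 3*21 = 49
Qs = 6 + 1*21 = 27
Shortage = Qd - Qs = 49 - 27 = 22

22


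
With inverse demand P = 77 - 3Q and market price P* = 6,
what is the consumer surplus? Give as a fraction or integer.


Maximum willingness to pay (at Q=0): P_max = 77
Quantity demanded at P* = 6:
Q* = (77 - 6)/3 = 71/3
CS = (1/2) * Q* * (P_max - P*)
CS = (1/2) * 71/3 * (77 - 6)
CS = (1/2) * 71/3 * 71 = 5041/6

5041/6


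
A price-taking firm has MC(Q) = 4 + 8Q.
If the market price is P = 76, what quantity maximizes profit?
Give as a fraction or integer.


In perfect competition, profit is maximized where P = MC.
76 = 4 + 8Q
72 = 8Q
Q* = 72/8 = 9

9


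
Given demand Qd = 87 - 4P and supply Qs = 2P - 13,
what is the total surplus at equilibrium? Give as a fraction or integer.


Find equilibrium: 87 - 4P = 2P - 13
87 + 13 = 6P
P* = 100/6 = 50/3
Q* = 2*50/3 - 13 = 61/3
Inverse demand: P = 87/4 - Q/4, so P_max = 87/4
Inverse supply: P = 13/2 + Q/2, so P_min = 13/2
CS = (1/2) * 61/3 * (87/4 - 50/3) = 3721/72
PS = (1/2) * 61/3 * (50/3 - 13/2) = 3721/36
TS = CS + PS = 3721/72 + 3721/36 = 3721/24

3721/24


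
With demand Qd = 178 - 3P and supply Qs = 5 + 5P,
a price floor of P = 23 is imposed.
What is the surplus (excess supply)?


At P = 23:
Qd = 178 - 3*23 = 109
Qs = 5 + 5*23 = 120
Surplus = Qs - Qd = 120 - 109 = 11

11


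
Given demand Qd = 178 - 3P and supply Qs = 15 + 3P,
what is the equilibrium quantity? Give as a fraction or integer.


First find equilibrium price:
178 - 3P = 15 + 3P
P* = 163/6 = 163/6
Then substitute into demand:
Q* = 178 - 3 * 163/6 = 193/2

193/2


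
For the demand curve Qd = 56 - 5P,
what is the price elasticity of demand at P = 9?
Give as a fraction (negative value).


dQ/dP = -5
At P = 9: Q = 56 - 5*9 = 11
E = (dQ/dP)(P/Q) = (-5)(9/11) = -45/11

-45/11


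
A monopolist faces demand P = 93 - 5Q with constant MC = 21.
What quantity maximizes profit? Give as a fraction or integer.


TR = P*Q = (93 - 5Q)Q = 93Q - 5Q^2
MR = dTR/dQ = 93 - 10Q
Set MR = MC:
93 - 10Q = 21
72 = 10Q
Q* = 72/10 = 36/5

36/5


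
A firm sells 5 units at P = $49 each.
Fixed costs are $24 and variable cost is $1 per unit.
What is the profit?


Total Revenue = P * Q = 49 * 5 = $245
Total Cost = FC + VC*Q = 24 + 1*5 = $29
Profit = TR - TC = 245 - 29 = $216

$216


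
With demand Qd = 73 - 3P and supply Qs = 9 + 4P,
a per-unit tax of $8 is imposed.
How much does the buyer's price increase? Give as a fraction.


With a per-unit tax, the buyer's price increase depends on relative slopes.
Supply slope: d = 4, Demand slope: b = 3
Buyer's price increase = d * tax / (b + d)
= 4 * 8 / (3 + 4)
= 32 / 7 = 32/7

32/7


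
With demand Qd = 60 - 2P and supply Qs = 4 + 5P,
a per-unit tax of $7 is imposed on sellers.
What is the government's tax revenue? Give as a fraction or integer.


With tax on sellers, new supply: Qs' = 4 + 5(P - 7)
= 5P - 31
New equilibrium quantity:
Q_new = 34
Tax revenue = tax * Q_new = 7 * 34 = 238

238


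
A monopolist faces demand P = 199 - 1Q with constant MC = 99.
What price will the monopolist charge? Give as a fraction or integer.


MR = 199 - 2Q
Set MR = MC: 199 - 2Q = 99
Q* = 50
Substitute into demand:
P* = 199 - 1*50 = 149

149


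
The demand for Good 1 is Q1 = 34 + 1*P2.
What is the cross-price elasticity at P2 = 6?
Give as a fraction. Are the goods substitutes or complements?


dQ1/dP2 = 1
At P2 = 6: Q1 = 34 + 1*6 = 40
Exy = (dQ1/dP2)(P2/Q1) = 1 * 6 / 40 = 3/20
Since Exy > 0, the goods are substitutes.

3/20 (substitutes)


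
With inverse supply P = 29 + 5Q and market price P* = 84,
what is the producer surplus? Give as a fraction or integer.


Minimum supply price (at Q=0): P_min = 29
Quantity supplied at P* = 84:
Q* = (84 - 29)/5 = 11
PS = (1/2) * Q* * (P* - P_min)
PS = (1/2) * 11 * (84 - 29)
PS = (1/2) * 11 * 55 = 605/2

605/2


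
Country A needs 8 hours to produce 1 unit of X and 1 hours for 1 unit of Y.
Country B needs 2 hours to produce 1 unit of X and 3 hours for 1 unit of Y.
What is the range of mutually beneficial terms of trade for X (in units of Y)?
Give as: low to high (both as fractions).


Opportunity cost of X for Country A = hours_X / hours_Y = 8/1 = 8 units of Y
Opportunity cost of X for Country B = hours_X / hours_Y = 2/3 = 2/3 units of Y
Terms of trade must be between the two opportunity costs.
Range: 2/3 to 8

2/3 to 8


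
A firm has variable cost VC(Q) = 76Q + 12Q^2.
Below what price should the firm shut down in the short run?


AVC(Q) = VC(Q)/Q = 76 + 12Q
AVC is increasing in Q, so minimum AVC is at Q -> 0+.
Min AVC = 76
The firm should shut down if P < 76.

76


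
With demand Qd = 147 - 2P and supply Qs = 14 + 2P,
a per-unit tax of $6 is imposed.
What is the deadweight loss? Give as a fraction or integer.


Pre-tax equilibrium quantity: Q* = 161/2
Post-tax equilibrium quantity: Q_tax = 149/2
Reduction in quantity: Q* - Q_tax = 6
DWL = (1/2) * tax * (Q* - Q_tax)
DWL = (1/2) * 6 * 6 = 18

18


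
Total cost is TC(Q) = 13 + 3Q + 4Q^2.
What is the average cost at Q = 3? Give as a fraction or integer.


TC(3) = 13 + 3*3 + 4*3^2
TC(3) = 13 + 9 + 36 = 58
AC = TC/Q = 58/3 = 58/3

58/3


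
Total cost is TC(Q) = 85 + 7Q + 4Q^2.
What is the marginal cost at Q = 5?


MC = dTC/dQ = 7 + 2*4*Q
At Q = 5:
MC = 7 + 8*5
MC = 7 + 40 = 47

47


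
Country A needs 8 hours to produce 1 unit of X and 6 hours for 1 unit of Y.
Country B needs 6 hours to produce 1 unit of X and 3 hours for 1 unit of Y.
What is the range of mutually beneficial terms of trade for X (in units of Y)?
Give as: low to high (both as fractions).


Opportunity cost of X for Country A = hours_X / hours_Y = 8/6 = 4/3 units of Y
Opportunity cost of X for Country B = hours_X / hours_Y = 6/3 = 2 units of Y
Terms of trade must be between the two opportunity costs.
Range: 4/3 to 2

4/3 to 2


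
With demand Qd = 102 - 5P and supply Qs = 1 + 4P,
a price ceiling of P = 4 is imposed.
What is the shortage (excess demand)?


At P = 4:
Qd = 102 - 5*4 = 82
Qs = 1 + 4*4 = 17
Shortage = Qd - Qs = 82 - 17 = 65

65


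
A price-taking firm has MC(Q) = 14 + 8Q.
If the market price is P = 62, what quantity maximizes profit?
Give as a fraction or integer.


In perfect competition, profit is maximized where P = MC.
62 = 14 + 8Q
48 = 8Q
Q* = 48/8 = 6

6


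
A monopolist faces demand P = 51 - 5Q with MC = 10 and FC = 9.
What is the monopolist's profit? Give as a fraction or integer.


MR = MC: 51 - 10Q = 10
Q* = 41/10
P* = 51 - 5*41/10 = 61/2
Profit = (P* - MC)*Q* - FC
= (61/2 - 10)*41/10 - 9
= 41/2*41/10 - 9
= 1681/20 - 9 = 1501/20

1501/20


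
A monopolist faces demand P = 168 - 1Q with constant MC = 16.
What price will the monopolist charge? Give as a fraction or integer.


MR = 168 - 2Q
Set MR = MC: 168 - 2Q = 16
Q* = 76
Substitute into demand:
P* = 168 - 1*76 = 92

92


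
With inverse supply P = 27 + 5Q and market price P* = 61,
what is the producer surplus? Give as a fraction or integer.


Minimum supply price (at Q=0): P_min = 27
Quantity supplied at P* = 61:
Q* = (61 - 27)/5 = 34/5
PS = (1/2) * Q* * (P* - P_min)
PS = (1/2) * 34/5 * (61 - 27)
PS = (1/2) * 34/5 * 34 = 578/5

578/5


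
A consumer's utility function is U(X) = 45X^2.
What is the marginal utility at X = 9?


MU = dU/dX = 45*2*X^(2-1)
MU = 90*X^1
At X = 9:
MU = 90 * 9^1
MU = 90 * 9 = 810

810


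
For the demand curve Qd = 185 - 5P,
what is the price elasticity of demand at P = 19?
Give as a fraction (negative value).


dQ/dP = -5
At P = 19: Q = 185 - 5*19 = 90
E = (dQ/dP)(P/Q) = (-5)(19/90) = -19/18

-19/18


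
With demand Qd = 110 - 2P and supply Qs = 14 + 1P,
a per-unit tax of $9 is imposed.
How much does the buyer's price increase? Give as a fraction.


With a per-unit tax, the buyer's price increase depends on relative slopes.
Supply slope: d = 1, Demand slope: b = 2
Buyer's price increase = d * tax / (b + d)
= 1 * 9 / (2 + 1)
= 9 / 3 = 3

3


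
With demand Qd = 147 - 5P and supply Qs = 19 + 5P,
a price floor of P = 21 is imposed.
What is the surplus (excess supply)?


At P = 21:
Qd = 147 - 5*21 = 42
Qs = 19 + 5*21 = 124
Surplus = Qs - Qd = 124 - 42 = 82

82


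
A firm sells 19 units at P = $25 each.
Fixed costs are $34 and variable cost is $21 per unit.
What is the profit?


Total Revenue = P * Q = 25 * 19 = $475
Total Cost = FC + VC*Q = 34 + 21*19 = $433
Profit = TR - TC = 475 - 433 = $42

$42


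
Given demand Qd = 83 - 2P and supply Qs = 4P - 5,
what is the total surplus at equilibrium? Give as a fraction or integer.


Find equilibrium: 83 - 2P = 4P - 5
83 + 5 = 6P
P* = 88/6 = 44/3
Q* = 4*44/3 - 5 = 161/3
Inverse demand: P = 83/2 - Q/2, so P_max = 83/2
Inverse supply: P = 5/4 + Q/4, so P_min = 5/4
CS = (1/2) * 161/3 * (83/2 - 44/3) = 25921/36
PS = (1/2) * 161/3 * (44/3 - 5/4) = 25921/72
TS = CS + PS = 25921/36 + 25921/72 = 25921/24

25921/24


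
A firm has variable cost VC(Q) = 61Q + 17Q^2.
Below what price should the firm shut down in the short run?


AVC(Q) = VC(Q)/Q = 61 + 17Q
AVC is increasing in Q, so minimum AVC is at Q -> 0+.
Min AVC = 61
The firm should shut down if P < 61.

61


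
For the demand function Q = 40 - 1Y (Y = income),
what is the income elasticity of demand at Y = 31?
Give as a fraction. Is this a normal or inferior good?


dQ/dY = -1
At Y = 31: Q = 40 - 1*31 = 9
Ey = (dQ/dY)(Y/Q) = -1 * 31 / 9 = -31/9
Since Ey < 0, this is a inferior good.

-31/9 (inferior good)


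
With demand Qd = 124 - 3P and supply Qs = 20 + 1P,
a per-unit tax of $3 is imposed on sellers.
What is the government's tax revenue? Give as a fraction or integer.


With tax on sellers, new supply: Qs' = 20 + 1(P - 3)
= 17 + 1P
New equilibrium quantity:
Q_new = 175/4
Tax revenue = tax * Q_new = 3 * 175/4 = 525/4

525/4


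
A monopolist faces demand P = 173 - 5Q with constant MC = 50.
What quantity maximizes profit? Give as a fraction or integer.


TR = P*Q = (173 - 5Q)Q = 173Q - 5Q^2
MR = dTR/dQ = 173 - 10Q
Set MR = MC:
173 - 10Q = 50
123 = 10Q
Q* = 123/10 = 123/10

123/10


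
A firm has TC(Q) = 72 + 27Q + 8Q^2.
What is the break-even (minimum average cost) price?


AC(Q) = 72/Q + 27 + 8Q
To minimize: dAC/dQ = -72/Q^2 + 8 = 0
Q^2 = 72/8 = 9
Q* = 3
Min AC = 72/3 + 27 + 8*3
Min AC = 24 + 27 + 24 = 75

75


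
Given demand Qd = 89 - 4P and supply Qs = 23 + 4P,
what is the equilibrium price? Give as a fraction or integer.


At equilibrium, Qd = Qs.
89 - 4P = 23 + 4P
89 - 23 = 4P + 4P
66 = 8P
P* = 66/8 = 33/4

33/4


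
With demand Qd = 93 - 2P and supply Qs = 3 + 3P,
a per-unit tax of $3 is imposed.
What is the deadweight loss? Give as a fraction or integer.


Pre-tax equilibrium quantity: Q* = 57
Post-tax equilibrium quantity: Q_tax = 267/5
Reduction in quantity: Q* - Q_tax = 18/5
DWL = (1/2) * tax * (Q* - Q_tax)
DWL = (1/2) * 3 * 18/5 = 27/5

27/5


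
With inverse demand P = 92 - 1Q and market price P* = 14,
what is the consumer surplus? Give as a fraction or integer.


Maximum willingness to pay (at Q=0): P_max = 92
Quantity demanded at P* = 14:
Q* = (92 - 14)/1 = 78
CS = (1/2) * Q* * (P_max - P*)
CS = (1/2) * 78 * (92 - 14)
CS = (1/2) * 78 * 78 = 3042

3042


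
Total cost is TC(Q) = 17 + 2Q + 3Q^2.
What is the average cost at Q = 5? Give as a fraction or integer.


TC(5) = 17 + 2*5 + 3*5^2
TC(5) = 17 + 10 + 75 = 102
AC = TC/Q = 102/5 = 102/5

102/5


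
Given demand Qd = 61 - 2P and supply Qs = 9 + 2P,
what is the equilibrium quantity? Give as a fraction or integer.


First find equilibrium price:
61 - 2P = 9 + 2P
P* = 52/4 = 13
Then substitute into demand:
Q* = 61 - 2 * 13 = 35

35


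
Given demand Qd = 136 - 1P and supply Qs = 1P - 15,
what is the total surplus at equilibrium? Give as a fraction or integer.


Find equilibrium: 136 - 1P = 1P - 15
136 + 15 = 2P
P* = 151/2 = 151/2
Q* = 1*151/2 - 15 = 121/2
Inverse demand: P = 136 - Q/1, so P_max = 136
Inverse supply: P = 15 + Q/1, so P_min = 15
CS = (1/2) * 121/2 * (136 - 151/2) = 14641/8
PS = (1/2) * 121/2 * (151/2 - 15) = 14641/8
TS = CS + PS = 14641/8 + 14641/8 = 14641/4

14641/4


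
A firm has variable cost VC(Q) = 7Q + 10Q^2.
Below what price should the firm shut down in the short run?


AVC(Q) = VC(Q)/Q = 7 + 10Q
AVC is increasing in Q, so minimum AVC is at Q -> 0+.
Min AVC = 7
The firm should shut down if P < 7.

7


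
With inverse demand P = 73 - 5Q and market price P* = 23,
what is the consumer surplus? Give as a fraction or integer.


Maximum willingness to pay (at Q=0): P_max = 73
Quantity demanded at P* = 23:
Q* = (73 - 23)/5 = 10
CS = (1/2) * Q* * (P_max - P*)
CS = (1/2) * 10 * (73 - 23)
CS = (1/2) * 10 * 50 = 250

250


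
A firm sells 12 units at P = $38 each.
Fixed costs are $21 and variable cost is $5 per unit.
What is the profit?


Total Revenue = P * Q = 38 * 12 = $456
Total Cost = FC + VC*Q = 21 + 5*12 = $81
Profit = TR - TC = 456 - 81 = $375

$375


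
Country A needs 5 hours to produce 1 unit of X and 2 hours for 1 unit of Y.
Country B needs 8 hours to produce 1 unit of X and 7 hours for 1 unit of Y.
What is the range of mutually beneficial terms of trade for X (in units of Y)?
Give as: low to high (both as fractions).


Opportunity cost of X for Country A = hours_X / hours_Y = 5/2 = 5/2 units of Y
Opportunity cost of X for Country B = hours_X / hours_Y = 8/7 = 8/7 units of Y
Terms of trade must be between the two opportunity costs.
Range: 8/7 to 5/2

8/7 to 5/2


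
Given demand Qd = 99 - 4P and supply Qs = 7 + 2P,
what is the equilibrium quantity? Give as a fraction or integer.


First find equilibrium price:
99 - 4P = 7 + 2P
P* = 92/6 = 46/3
Then substitute into demand:
Q* = 99 - 4 * 46/3 = 113/3

113/3


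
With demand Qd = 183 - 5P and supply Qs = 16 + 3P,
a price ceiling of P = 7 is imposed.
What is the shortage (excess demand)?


At P = 7:
Qd = 183 - 5*7 = 148
Qs = 16 + 3*7 = 37
Shortage = Qd - Qs = 148 - 37 = 111

111


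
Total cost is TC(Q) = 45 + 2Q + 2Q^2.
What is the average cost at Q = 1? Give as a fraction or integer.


TC(1) = 45 + 2*1 + 2*1^2
TC(1) = 45 + 2 + 2 = 49
AC = TC/Q = 49/1 = 49

49


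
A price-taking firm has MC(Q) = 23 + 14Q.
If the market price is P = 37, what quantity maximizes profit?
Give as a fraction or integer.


In perfect competition, profit is maximized where P = MC.
37 = 23 + 14Q
14 = 14Q
Q* = 14/14 = 1

1


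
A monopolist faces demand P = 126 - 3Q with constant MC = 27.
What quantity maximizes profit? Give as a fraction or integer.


TR = P*Q = (126 - 3Q)Q = 126Q - 3Q^2
MR = dTR/dQ = 126 - 6Q
Set MR = MC:
126 - 6Q = 27
99 = 6Q
Q* = 99/6 = 33/2

33/2


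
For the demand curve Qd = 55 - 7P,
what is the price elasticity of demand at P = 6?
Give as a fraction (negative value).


dQ/dP = -7
At P = 6: Q = 55 - 7*6 = 13
E = (dQ/dP)(P/Q) = (-7)(6/13) = -42/13

-42/13


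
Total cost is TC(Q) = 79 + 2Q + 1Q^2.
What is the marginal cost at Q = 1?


MC = dTC/dQ = 2 + 2*1*Q
At Q = 1:
MC = 2 + 2*1
MC = 2 + 2 = 4

4


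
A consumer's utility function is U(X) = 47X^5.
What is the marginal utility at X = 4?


MU = dU/dX = 47*5*X^(5-1)
MU = 235*X^4
At X = 4:
MU = 235 * 4^4
MU = 235 * 256 = 60160

60160


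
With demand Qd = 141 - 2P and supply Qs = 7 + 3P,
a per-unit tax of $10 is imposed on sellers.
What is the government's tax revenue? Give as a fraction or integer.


With tax on sellers, new supply: Qs' = 7 + 3(P - 10)
= 3P - 23
New equilibrium quantity:
Q_new = 377/5
Tax revenue = tax * Q_new = 10 * 377/5 = 754

754


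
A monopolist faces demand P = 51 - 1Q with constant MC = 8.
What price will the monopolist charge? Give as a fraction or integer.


MR = 51 - 2Q
Set MR = MC: 51 - 2Q = 8
Q* = 43/2
Substitute into demand:
P* = 51 - 1*43/2 = 59/2

59/2


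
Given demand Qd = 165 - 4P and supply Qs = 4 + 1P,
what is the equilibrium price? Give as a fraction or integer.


At equilibrium, Qd = Qs.
165 - 4P = 4 + 1P
165 - 4 = 4P + 1P
161 = 5P
P* = 161/5 = 161/5

161/5


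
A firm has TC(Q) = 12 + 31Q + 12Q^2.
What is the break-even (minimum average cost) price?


AC(Q) = 12/Q + 31 + 12Q
To minimize: dAC/dQ = -12/Q^2 + 12 = 0
Q^2 = 12/12 = 1
Q* = 1
Min AC = 12/1 + 31 + 12*1
Min AC = 12 + 31 + 12 = 55

55


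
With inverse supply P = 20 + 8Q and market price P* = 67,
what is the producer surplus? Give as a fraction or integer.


Minimum supply price (at Q=0): P_min = 20
Quantity supplied at P* = 67:
Q* = (67 - 20)/8 = 47/8
PS = (1/2) * Q* * (P* - P_min)
PS = (1/2) * 47/8 * (67 - 20)
PS = (1/2) * 47/8 * 47 = 2209/16

2209/16


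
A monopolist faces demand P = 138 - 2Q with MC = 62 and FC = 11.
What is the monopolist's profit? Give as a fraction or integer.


MR = MC: 138 - 4Q = 62
Q* = 19
P* = 138 - 2*19 = 100
Profit = (P* - MC)*Q* - FC
= (100 - 62)*19 - 11
= 38*19 - 11
= 722 - 11 = 711

711


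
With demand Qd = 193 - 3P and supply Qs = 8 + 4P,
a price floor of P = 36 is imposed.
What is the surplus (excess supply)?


At P = 36:
Qd = 193 - 3*36 = 85
Qs = 8 + 4*36 = 152
Surplus = Qs - Qd = 152 - 85 = 67

67


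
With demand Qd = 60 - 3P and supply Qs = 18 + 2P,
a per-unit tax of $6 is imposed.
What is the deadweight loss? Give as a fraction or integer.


Pre-tax equilibrium quantity: Q* = 174/5
Post-tax equilibrium quantity: Q_tax = 138/5
Reduction in quantity: Q* - Q_tax = 36/5
DWL = (1/2) * tax * (Q* - Q_tax)
DWL = (1/2) * 6 * 36/5 = 108/5

108/5


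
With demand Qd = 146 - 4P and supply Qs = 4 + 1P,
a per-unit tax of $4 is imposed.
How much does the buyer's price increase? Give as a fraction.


With a per-unit tax, the buyer's price increase depends on relative slopes.
Supply slope: d = 1, Demand slope: b = 4
Buyer's price increase = d * tax / (b + d)
= 1 * 4 / (4 + 1)
= 4 / 5 = 4/5

4/5


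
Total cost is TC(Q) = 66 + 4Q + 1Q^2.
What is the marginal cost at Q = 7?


MC = dTC/dQ = 4 + 2*1*Q
At Q = 7:
MC = 4 + 2*7
MC = 4 + 14 = 18

18


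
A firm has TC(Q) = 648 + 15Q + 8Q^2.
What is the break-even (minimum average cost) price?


AC(Q) = 648/Q + 15 + 8Q
To minimize: dAC/dQ = -648/Q^2 + 8 = 0
Q^2 = 648/8 = 81
Q* = 9
Min AC = 648/9 + 15 + 8*9
Min AC = 72 + 15 + 72 = 159

159


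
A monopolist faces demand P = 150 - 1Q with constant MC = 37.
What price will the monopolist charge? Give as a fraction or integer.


MR = 150 - 2Q
Set MR = MC: 150 - 2Q = 37
Q* = 113/2
Substitute into demand:
P* = 150 - 1*113/2 = 187/2

187/2


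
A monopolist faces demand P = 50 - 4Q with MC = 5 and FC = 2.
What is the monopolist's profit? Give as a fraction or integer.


MR = MC: 50 - 8Q = 5
Q* = 45/8
P* = 50 - 4*45/8 = 55/2
Profit = (P* - MC)*Q* - FC
= (55/2 - 5)*45/8 - 2
= 45/2*45/8 - 2
= 2025/16 - 2 = 1993/16

1993/16


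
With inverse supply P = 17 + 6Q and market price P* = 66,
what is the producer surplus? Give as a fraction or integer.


Minimum supply price (at Q=0): P_min = 17
Quantity supplied at P* = 66:
Q* = (66 - 17)/6 = 49/6
PS = (1/2) * Q* * (P* - P_min)
PS = (1/2) * 49/6 * (66 - 17)
PS = (1/2) * 49/6 * 49 = 2401/12

2401/12
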